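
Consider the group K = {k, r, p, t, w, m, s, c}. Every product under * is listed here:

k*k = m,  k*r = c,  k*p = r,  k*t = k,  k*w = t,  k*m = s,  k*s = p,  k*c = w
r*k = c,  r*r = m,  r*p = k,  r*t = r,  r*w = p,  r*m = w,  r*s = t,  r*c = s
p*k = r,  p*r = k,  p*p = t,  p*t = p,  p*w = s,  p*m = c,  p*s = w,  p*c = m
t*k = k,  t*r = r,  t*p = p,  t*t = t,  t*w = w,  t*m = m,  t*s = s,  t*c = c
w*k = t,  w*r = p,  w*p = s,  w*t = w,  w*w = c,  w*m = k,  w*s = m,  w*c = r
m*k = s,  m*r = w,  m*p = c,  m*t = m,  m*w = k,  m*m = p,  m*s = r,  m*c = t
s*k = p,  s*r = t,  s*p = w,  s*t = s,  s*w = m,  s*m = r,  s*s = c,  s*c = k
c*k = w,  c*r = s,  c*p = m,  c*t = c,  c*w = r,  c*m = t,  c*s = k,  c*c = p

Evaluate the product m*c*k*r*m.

m*c = t
t*k = k
k*r = c
c*m = t

t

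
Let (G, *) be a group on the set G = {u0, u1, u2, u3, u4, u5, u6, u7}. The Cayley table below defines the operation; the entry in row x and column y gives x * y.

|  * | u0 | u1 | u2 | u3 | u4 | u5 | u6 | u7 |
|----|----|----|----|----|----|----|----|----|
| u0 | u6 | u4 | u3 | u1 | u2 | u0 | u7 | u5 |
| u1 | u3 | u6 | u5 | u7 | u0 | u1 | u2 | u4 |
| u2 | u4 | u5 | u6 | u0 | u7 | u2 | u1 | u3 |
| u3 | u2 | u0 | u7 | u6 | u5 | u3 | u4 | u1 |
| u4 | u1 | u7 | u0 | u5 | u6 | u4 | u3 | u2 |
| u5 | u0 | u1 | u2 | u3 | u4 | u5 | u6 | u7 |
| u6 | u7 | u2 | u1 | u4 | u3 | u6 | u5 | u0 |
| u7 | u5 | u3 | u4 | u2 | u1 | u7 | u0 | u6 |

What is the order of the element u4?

The identity element is u5 (its row matches the header).
u4^1 = u4
u4^2 = u4 * u4 = u6
u4^3 = u6 * u4 = u3
u4^4 = u3 * u4 = u5
The first power of u4 equal to the identity is u4^4, so ord(u4) = 4.

4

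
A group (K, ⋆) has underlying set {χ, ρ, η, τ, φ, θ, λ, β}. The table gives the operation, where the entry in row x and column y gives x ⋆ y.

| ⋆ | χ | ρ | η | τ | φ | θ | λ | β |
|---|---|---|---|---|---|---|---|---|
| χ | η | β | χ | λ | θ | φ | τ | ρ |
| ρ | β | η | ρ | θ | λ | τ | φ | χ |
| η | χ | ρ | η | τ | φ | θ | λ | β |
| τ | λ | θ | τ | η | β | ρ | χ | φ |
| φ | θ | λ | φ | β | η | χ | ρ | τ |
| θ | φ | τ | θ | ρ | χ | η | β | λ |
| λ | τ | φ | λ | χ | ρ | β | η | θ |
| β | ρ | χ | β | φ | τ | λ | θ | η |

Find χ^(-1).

χ

First locate the identity: row η matches the header, so η is the identity.
Scan row χ for η: χ ⋆ χ = η. Hence χ^(-1) = χ.
(Structurally, K here is isomorphic to the elementary abelian group (Z_2)^3.)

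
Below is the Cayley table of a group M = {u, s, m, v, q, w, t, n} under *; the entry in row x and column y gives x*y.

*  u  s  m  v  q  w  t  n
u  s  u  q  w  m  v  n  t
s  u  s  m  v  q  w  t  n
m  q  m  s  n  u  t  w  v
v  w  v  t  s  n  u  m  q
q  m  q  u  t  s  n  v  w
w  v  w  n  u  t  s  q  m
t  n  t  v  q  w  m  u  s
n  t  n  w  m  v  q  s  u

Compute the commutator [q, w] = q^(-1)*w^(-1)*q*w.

Identity is s; from the table q^(-1) = q and w^(-1) = w.
q*w = n
n*q = v
v*w = u
(Structurally, M here is isomorphic to the dihedral group D_4.)

u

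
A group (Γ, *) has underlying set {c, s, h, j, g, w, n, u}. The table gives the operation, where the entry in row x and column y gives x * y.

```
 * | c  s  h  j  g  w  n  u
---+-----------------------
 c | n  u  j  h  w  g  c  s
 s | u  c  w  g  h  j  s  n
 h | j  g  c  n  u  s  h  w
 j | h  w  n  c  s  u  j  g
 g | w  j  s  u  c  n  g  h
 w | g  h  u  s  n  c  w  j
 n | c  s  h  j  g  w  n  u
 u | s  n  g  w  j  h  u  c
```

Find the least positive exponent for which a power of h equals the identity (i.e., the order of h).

4

The identity element is n (its row matches the header).
h^1 = h
h^2 = h * h = c
h^3 = c * h = j
h^4 = j * h = n
The first power of h equal to the identity is h^4, so ord(h) = 4.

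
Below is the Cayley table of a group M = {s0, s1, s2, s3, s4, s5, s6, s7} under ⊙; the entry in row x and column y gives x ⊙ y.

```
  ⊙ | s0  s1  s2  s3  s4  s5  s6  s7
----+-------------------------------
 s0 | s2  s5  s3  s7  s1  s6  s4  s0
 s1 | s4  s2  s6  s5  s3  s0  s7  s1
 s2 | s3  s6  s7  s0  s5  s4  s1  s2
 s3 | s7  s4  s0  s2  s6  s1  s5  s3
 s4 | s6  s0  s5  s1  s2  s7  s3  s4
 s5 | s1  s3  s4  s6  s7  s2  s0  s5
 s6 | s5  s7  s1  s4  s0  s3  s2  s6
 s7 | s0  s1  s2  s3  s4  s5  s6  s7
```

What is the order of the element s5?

4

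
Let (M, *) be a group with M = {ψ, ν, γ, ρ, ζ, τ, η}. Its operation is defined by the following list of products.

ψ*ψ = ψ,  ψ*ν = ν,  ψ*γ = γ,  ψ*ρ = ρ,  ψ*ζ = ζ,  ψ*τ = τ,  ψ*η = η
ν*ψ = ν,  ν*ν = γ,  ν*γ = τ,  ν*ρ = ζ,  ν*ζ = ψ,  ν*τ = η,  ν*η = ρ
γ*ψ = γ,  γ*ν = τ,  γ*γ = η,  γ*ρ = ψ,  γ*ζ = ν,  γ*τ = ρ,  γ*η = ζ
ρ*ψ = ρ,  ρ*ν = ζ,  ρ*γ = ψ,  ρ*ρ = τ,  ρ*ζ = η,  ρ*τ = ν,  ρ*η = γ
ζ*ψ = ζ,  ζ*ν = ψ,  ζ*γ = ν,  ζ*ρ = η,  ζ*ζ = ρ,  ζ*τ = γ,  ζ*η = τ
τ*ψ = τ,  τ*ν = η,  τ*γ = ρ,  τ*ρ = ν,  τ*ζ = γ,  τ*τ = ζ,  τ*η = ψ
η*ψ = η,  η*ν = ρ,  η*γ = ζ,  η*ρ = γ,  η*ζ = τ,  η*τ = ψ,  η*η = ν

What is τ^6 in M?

η

τ^1 = τ
τ^2 = τ * τ = ζ
τ^3 = ζ * τ = γ
τ^4 = γ * τ = ρ
τ^5 = ρ * τ = ν
τ^6 = ν * τ = η
(Structurally, M here is isomorphic to the cyclic group Z_7.)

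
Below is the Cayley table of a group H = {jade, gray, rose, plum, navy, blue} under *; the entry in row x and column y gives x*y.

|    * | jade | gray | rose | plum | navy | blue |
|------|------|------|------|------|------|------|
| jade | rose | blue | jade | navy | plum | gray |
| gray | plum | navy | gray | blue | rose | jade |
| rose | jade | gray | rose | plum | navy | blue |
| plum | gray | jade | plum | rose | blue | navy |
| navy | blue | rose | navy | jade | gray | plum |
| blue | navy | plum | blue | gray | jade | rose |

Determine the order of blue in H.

2

The identity element is rose (its row matches the header).
blue^1 = blue
blue^2 = blue*blue = rose
The first power of blue equal to the identity is blue^2, so ord(blue) = 2.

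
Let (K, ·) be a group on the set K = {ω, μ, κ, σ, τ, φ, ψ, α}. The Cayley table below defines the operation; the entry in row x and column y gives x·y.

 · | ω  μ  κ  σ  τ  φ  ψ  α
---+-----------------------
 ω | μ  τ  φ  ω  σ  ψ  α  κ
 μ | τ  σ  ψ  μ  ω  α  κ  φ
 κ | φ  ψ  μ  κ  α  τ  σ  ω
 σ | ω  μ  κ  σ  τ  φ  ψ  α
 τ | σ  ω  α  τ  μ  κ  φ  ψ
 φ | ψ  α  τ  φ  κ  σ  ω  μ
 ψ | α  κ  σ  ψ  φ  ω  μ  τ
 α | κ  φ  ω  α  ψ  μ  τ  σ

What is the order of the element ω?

4

The identity element is σ (its row matches the header).
ω^1 = ω
ω^2 = ω·ω = μ
ω^3 = μ·ω = τ
ω^4 = τ·ω = σ
The first power of ω equal to the identity is ω^4, so ord(ω) = 4.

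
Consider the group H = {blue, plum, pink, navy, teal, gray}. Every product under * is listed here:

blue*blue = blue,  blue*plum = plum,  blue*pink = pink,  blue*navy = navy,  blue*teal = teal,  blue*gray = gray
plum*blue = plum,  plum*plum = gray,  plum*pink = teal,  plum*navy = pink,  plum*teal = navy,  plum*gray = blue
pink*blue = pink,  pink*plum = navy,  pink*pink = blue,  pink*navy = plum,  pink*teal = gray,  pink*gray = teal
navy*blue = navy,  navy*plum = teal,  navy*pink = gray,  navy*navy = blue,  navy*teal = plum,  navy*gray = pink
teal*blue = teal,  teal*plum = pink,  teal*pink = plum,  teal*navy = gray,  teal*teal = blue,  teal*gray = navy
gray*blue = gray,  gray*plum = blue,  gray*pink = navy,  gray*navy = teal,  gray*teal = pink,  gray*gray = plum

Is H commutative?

No

gray * pink = navy but pink * gray = teal.
Since gray and pink do not commute, H is not abelian.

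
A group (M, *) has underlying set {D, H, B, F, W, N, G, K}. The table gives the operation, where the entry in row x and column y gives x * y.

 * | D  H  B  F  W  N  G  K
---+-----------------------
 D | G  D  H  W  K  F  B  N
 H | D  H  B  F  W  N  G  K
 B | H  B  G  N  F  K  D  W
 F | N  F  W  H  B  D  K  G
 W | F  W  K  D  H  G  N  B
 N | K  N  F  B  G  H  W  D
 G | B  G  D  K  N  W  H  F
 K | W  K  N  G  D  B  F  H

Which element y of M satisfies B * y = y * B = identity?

D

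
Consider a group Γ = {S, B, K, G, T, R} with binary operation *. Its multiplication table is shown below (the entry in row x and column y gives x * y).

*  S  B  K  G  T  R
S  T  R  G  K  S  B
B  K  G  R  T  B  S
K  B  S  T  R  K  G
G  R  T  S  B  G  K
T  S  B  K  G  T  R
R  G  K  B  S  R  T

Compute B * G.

Read row B, column G: B * G = T.

T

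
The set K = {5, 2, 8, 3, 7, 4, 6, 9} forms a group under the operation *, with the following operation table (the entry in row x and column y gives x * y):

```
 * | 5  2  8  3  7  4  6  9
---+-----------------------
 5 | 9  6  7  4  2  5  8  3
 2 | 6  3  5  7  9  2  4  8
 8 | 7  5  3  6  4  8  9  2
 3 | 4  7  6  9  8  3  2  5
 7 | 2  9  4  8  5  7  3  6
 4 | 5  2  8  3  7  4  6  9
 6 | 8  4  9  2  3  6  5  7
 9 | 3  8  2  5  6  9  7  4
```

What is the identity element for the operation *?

The identity e satisfies e * x = x for all x, so its row in the table reproduces the column headers.
Row 4 reads: 5, 2, 8, 3, 7, 4, 6, 9 — exactly the header order. So 4 is the identity.

4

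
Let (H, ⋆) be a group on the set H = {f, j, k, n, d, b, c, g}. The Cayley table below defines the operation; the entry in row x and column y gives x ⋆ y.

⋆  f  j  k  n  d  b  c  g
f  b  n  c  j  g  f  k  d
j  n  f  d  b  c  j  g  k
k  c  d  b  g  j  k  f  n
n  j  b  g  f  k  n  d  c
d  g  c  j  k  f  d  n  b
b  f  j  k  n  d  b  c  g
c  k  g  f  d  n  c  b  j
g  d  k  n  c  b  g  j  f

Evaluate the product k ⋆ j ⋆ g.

b

k ⋆ j = d
d ⋆ g = b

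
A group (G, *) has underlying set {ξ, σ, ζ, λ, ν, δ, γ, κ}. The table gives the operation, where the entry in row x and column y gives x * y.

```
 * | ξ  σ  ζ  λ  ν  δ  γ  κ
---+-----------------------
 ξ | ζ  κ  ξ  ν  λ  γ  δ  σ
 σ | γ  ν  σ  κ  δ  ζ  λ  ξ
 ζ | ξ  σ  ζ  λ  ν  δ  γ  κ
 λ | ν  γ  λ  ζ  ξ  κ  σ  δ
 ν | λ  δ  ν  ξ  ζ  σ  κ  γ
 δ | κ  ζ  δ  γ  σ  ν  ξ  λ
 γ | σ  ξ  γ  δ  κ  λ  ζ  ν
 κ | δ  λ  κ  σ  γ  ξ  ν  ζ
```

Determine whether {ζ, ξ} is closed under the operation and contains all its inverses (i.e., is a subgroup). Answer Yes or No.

Yes

{ζ, ξ} contains the identity ζ.
Checking products: every product of two elements of {ζ, ξ} (read from the table) lies in {ζ, ξ}, so the set is closed.
In a finite group, a nonempty closed subset is a subgroup. So {ζ, ξ} ≤ G.
(Structurally, G here is isomorphic to the dihedral group D_4.)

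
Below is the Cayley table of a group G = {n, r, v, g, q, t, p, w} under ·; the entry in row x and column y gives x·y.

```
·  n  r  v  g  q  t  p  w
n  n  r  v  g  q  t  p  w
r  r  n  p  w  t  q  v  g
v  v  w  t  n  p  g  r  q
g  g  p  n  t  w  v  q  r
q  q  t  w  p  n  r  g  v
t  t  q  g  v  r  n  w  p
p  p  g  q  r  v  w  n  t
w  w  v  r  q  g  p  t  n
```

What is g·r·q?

v

g·r = p
p·q = v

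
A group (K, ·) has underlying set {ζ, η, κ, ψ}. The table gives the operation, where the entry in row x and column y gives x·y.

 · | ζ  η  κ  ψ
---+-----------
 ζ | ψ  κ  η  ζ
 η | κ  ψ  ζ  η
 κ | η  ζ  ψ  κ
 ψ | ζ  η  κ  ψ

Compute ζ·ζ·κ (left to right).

κ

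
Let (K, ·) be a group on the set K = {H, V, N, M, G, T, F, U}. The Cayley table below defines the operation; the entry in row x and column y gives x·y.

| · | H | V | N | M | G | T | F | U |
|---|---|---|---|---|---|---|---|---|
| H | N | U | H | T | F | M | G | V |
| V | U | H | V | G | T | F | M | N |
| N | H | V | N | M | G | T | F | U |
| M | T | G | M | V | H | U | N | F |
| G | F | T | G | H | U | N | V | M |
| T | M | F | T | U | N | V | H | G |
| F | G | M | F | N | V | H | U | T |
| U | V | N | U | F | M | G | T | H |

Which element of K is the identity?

The identity e satisfies e·x = x for all x, so its row in the table reproduces the column headers.
Row N reads: H, V, N, M, G, T, F, U — exactly the header order. So N is the identity.

N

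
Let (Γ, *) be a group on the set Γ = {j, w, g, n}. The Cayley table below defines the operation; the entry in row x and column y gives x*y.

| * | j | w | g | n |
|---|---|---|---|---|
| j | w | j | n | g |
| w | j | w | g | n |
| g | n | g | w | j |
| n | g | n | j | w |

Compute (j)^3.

j

j^1 = j
j^2 = j*j = w
j^3 = w*j = j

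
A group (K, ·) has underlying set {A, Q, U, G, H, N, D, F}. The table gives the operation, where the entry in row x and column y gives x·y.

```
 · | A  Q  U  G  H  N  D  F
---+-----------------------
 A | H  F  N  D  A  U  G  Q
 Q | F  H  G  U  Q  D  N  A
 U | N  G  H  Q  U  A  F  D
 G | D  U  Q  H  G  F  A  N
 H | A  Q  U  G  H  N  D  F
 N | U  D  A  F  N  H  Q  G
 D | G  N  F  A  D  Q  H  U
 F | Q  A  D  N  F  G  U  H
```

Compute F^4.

F^1 = F
F^2 = F·F = H
F^3 = H·F = F
F^4 = F·F = H

H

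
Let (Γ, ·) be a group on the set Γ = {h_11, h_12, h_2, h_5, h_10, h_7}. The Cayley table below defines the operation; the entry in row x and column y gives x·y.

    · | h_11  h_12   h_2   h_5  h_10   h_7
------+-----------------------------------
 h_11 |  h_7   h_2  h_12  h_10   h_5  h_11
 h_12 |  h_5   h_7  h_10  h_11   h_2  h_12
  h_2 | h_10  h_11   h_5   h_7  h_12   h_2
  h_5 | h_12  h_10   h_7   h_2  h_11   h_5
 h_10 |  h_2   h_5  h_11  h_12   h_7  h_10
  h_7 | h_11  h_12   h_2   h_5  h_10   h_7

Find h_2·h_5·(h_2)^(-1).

The identity is h_7. In row h_2, the entry h_7 sits in column h_5, so h_2^(-1) = h_5.
h_2·h_5 = h_7
h_7·h_5 = h_5

h_5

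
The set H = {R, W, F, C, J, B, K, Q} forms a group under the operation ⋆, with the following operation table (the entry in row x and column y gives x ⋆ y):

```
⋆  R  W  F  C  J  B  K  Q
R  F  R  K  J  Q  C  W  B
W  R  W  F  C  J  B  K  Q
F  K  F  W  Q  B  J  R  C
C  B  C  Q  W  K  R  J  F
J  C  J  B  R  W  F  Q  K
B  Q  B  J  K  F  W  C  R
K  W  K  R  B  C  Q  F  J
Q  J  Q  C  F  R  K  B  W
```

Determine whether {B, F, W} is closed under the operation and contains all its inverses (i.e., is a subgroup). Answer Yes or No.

No

F ⋆ B = J, which is not in {B, F, W}.
The subset is not closed under ⋆, so it is not a subgroup.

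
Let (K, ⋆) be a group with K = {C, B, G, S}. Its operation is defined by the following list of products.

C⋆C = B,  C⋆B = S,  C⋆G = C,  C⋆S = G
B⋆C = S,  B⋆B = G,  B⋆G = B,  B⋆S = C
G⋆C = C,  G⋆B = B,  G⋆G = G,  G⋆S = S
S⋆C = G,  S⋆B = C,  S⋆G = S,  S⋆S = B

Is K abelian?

Yes

Check whether the table is symmetric across its main diagonal.
Every entry (row x, col y) equals the entry (row y, col x), so K is abelian.
(In fact K ≅ the cyclic group Z_4.)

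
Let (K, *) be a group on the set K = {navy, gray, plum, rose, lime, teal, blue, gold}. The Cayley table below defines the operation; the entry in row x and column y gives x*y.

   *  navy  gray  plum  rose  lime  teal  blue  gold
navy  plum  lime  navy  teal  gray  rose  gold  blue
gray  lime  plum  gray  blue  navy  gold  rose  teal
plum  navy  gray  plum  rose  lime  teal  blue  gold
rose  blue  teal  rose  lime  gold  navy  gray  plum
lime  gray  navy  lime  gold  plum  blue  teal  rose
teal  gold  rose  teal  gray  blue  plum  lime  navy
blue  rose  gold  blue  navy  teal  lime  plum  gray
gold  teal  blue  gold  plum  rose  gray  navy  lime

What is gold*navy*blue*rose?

gold*navy = teal
teal*blue = lime
lime*rose = gold

gold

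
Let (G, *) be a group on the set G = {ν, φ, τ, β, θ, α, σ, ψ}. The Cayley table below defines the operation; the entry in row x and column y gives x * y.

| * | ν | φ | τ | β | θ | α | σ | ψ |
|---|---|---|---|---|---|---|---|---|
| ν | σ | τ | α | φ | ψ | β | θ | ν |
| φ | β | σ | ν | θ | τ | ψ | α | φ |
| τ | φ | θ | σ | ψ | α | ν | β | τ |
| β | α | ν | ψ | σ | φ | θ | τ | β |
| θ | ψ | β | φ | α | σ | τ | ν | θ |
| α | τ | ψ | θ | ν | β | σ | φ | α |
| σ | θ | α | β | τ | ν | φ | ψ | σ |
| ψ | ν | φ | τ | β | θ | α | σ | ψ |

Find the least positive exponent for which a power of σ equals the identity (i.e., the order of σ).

The identity element is ψ (its row matches the header).
σ^1 = σ
σ^2 = σ * σ = ψ
The first power of σ equal to the identity is σ^2, so ord(σ) = 2.

2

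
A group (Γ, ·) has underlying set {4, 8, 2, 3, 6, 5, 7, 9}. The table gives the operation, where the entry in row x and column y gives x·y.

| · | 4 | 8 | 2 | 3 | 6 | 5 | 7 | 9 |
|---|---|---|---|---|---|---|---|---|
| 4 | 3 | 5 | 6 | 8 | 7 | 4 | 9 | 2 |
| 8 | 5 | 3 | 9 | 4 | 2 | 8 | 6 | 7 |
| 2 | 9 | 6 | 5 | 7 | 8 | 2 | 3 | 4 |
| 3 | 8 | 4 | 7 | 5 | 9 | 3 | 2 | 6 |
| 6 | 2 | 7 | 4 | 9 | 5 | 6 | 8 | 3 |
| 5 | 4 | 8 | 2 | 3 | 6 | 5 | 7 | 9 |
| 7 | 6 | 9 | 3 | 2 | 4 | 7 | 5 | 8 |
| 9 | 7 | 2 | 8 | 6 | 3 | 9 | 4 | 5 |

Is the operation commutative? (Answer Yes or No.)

No

4·6 = 7 but 6·4 = 2.
Since 4 and 6 do not commute, Γ is not abelian.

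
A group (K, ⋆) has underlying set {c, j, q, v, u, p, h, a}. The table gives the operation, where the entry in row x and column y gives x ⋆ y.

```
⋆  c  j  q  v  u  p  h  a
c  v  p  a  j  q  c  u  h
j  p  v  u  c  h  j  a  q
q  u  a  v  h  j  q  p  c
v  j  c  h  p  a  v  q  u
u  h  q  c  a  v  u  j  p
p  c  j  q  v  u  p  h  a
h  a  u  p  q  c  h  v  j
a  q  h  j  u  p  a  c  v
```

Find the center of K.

{p, v}

An element z is central iff its row equals its column in the table.
For c: c ⋆ a = h ≠ q = a ⋆ c, so c ∉ Z.
Checking each element this way leaves Z(K) = {p, v}.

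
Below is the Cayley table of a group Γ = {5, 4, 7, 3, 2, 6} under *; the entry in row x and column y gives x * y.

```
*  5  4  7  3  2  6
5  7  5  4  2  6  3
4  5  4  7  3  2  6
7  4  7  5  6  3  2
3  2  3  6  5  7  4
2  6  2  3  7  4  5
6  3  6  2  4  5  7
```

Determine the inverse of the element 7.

5

First locate the identity: row 4 matches the header, so 4 is the identity.
Scan row 7 for 4: 7 * 5 = 4. Hence 7^(-1) = 5.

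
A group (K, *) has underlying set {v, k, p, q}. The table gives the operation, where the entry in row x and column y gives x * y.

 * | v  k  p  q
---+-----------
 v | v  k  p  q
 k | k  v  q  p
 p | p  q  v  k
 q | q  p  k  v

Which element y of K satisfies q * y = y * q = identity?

q

First locate the identity: row v matches the header, so v is the identity.
Scan row q for v: q * q = v. Hence q^(-1) = q.
(Structurally, K here is isomorphic to the Klein four-group V_4.)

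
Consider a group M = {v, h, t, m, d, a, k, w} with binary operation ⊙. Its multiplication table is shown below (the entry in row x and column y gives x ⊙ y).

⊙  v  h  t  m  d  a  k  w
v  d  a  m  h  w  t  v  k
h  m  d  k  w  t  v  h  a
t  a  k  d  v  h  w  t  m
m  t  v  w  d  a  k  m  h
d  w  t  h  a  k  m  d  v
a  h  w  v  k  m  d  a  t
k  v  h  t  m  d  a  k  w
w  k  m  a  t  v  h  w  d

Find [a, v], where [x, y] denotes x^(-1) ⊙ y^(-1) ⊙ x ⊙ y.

d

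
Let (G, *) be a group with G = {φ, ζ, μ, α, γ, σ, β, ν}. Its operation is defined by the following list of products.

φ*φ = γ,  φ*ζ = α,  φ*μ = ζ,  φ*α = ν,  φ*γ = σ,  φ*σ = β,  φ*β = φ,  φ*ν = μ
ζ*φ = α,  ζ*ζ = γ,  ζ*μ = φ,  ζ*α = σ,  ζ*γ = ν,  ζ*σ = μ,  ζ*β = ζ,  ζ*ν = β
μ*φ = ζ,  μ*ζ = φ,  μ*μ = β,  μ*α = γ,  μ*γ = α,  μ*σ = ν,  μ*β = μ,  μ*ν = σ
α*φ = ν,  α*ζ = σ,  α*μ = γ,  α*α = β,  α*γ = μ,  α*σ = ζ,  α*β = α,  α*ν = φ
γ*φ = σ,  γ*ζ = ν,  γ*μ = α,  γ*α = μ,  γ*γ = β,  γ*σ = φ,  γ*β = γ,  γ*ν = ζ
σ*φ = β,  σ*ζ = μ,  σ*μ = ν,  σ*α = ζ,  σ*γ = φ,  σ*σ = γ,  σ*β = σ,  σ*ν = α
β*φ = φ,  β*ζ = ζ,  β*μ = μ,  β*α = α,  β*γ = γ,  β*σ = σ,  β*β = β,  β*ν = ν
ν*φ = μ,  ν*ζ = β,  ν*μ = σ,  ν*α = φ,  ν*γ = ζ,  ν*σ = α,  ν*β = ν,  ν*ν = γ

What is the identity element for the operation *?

The identity e satisfies e * x = x for all x, so its row in the table reproduces the column headers.
Row β reads: φ, ζ, μ, α, γ, σ, β, ν — exactly the header order. So β is the identity.
(Structurally, G here is isomorphic to Z_2 x Z_4.)

β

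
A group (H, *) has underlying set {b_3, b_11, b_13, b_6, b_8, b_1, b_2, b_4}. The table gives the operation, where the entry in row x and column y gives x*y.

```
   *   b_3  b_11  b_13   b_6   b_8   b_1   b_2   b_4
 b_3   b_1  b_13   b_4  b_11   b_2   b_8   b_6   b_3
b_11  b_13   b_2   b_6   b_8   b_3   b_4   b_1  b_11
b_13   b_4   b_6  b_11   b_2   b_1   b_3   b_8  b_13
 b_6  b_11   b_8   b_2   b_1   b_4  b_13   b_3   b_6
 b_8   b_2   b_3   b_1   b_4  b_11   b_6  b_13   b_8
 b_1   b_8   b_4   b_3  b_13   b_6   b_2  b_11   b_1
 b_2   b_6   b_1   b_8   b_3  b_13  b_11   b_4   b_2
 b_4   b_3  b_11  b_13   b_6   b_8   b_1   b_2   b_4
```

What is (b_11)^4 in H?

b_11^1 = b_11
b_11^2 = b_11*b_11 = b_2
b_11^3 = b_2*b_11 = b_1
b_11^4 = b_1*b_11 = b_4
(Structurally, H here is isomorphic to the cyclic group Z_8.)

b_4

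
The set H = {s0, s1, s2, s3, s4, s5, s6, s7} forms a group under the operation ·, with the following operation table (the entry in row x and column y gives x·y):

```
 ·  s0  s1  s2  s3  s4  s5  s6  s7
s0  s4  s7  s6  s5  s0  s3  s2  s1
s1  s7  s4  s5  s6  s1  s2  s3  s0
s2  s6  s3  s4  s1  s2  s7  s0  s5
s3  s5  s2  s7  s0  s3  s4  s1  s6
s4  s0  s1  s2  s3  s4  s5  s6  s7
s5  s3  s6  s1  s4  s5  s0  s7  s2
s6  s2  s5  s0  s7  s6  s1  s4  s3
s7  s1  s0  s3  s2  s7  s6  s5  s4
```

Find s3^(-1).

s5

First locate the identity: row s4 matches the header, so s4 is the identity.
Scan row s3 for s4: s3·s5 = s4. Hence s3^(-1) = s5.
(Structurally, H here is isomorphic to the dihedral group D_4.)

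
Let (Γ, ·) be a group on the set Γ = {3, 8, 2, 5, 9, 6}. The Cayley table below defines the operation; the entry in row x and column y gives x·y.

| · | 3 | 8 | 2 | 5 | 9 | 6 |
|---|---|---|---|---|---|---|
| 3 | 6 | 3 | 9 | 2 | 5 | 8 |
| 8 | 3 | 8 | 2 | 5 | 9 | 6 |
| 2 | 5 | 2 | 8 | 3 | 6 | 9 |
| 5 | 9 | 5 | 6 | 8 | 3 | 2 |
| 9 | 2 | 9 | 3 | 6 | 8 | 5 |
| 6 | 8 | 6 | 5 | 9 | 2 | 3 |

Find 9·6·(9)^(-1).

3

The identity is 8. In row 9, the entry 8 sits in column 9, so 9^(-1) = 9.
9·6 = 5
5·9 = 3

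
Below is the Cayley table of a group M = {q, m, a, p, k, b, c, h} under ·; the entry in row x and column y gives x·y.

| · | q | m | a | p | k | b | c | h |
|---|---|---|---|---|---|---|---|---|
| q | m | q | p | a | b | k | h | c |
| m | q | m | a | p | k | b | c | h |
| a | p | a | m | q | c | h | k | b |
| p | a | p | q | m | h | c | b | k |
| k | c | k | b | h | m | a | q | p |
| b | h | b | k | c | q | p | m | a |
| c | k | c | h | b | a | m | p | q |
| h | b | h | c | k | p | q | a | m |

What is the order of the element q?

2

The identity element is m (its row matches the header).
q^1 = q
q^2 = q·q = m
The first power of q equal to the identity is q^2, so ord(q) = 2.
(Structurally, M here is isomorphic to the dihedral group D_4.)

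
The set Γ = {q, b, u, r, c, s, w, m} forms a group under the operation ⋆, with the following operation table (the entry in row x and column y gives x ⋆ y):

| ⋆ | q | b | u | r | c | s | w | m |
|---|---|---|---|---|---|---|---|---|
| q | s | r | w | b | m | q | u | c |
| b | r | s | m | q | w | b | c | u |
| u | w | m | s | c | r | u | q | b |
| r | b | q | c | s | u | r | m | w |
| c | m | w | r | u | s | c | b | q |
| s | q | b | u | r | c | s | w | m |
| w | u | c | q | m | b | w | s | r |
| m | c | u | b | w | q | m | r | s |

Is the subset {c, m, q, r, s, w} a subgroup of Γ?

r ⋆ q = b, which is not in {c, m, q, r, s, w}.
The subset is not closed under ⋆, so it is not a subgroup.

No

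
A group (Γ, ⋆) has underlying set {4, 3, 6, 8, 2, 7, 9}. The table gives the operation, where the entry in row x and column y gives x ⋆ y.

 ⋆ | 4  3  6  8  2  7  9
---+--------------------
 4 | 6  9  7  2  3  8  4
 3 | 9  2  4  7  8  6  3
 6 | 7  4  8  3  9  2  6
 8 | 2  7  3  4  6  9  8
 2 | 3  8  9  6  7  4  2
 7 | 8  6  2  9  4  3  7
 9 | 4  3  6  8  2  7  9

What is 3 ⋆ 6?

Read row 3, column 6: 3 ⋆ 6 = 4.

4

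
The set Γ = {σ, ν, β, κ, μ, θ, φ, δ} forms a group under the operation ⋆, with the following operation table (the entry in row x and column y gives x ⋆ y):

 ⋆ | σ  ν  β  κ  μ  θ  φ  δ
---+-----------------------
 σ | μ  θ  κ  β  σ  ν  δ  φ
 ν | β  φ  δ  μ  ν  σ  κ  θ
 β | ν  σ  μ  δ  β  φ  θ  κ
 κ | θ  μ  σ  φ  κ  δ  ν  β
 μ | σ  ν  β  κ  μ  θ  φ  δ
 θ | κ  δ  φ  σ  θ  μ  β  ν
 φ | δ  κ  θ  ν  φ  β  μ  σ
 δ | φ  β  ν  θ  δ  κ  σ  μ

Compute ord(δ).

The identity element is μ (its row matches the header).
δ^1 = δ
δ^2 = δ ⋆ δ = μ
The first power of δ equal to the identity is δ^2, so ord(δ) = 2.

2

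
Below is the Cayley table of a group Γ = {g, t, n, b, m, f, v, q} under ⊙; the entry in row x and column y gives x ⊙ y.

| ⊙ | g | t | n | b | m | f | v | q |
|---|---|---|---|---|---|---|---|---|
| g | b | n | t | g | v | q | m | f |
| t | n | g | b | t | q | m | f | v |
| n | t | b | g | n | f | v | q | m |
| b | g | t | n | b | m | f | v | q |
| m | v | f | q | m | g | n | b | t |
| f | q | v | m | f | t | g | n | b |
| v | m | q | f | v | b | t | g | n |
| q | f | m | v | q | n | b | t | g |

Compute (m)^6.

g

m^1 = m
m^2 = m ⊙ m = g
m^3 = g ⊙ m = v
m^4 = v ⊙ m = b
m^5 = b ⊙ m = m
m^6 = m ⊙ m = g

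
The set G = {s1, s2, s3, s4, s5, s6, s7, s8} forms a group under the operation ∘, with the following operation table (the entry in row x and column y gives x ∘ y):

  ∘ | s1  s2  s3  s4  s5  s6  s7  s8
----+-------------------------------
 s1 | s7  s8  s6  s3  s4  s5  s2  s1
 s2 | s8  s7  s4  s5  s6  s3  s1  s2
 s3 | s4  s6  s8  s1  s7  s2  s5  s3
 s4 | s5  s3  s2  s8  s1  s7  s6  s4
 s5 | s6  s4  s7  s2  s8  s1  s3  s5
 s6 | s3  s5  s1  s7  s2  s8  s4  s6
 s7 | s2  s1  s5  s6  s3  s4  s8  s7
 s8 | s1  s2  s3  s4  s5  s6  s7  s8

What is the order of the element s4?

The identity element is s8 (its row matches the header).
s4^1 = s4
s4^2 = s4 ∘ s4 = s8
The first power of s4 equal to the identity is s4^2, so ord(s4) = 2.

2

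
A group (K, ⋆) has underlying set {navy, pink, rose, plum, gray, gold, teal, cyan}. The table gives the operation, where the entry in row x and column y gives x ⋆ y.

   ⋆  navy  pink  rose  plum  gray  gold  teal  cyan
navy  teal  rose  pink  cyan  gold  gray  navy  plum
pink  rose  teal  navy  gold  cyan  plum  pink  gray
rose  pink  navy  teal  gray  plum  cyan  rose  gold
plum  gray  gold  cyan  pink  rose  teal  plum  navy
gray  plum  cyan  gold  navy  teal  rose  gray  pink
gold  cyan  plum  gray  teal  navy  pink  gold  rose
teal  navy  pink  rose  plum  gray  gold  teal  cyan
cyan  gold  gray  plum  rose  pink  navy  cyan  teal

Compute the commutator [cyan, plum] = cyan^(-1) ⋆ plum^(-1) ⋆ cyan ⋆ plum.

pink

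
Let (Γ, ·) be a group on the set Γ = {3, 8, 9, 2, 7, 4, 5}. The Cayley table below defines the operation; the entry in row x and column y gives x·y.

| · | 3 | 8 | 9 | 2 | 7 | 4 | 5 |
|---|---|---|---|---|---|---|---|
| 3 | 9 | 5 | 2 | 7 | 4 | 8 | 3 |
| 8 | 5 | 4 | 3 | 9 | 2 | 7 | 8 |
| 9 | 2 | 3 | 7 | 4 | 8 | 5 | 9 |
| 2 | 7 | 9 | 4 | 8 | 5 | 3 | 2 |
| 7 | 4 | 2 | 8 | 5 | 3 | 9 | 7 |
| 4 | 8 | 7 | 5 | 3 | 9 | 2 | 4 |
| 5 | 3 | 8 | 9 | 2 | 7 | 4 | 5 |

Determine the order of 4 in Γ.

7

The identity element is 5 (its row matches the header).
4^1 = 4
4^2 = 4·4 = 2
4^3 = 2·4 = 3
4^4 = 3·4 = 8
4^5 = 8·4 = 7
4^6 = 7·4 = 9
4^7 = 9·4 = 5
The first power of 4 equal to the identity is 4^7, so ord(4) = 7.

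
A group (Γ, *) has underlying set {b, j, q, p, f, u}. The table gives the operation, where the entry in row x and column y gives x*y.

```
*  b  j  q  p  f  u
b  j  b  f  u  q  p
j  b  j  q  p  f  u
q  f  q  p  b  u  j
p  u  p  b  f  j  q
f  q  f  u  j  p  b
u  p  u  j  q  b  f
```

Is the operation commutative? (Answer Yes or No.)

Yes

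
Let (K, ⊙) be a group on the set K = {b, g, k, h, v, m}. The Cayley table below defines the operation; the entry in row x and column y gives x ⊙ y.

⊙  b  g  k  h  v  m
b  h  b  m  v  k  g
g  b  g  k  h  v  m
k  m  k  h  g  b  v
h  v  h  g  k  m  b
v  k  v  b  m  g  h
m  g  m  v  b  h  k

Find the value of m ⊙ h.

b

Read row m, column h: m ⊙ h = b.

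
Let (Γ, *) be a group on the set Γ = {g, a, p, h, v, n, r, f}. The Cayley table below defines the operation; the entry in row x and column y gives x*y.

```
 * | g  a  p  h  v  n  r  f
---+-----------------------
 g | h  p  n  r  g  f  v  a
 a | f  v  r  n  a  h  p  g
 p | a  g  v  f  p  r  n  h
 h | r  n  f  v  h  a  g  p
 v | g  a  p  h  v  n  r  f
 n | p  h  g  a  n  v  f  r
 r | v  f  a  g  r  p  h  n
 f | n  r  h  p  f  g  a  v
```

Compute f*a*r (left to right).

f*a = r
r*r = h
(Structurally, Γ here is isomorphic to the dihedral group D_4.)

h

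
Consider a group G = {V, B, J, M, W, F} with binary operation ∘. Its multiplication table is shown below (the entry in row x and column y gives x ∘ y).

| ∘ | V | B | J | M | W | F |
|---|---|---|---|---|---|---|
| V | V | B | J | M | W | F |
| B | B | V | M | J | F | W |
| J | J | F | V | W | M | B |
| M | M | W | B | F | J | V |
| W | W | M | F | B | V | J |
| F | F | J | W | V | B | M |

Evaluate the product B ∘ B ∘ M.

M

B ∘ B = V
V ∘ M = M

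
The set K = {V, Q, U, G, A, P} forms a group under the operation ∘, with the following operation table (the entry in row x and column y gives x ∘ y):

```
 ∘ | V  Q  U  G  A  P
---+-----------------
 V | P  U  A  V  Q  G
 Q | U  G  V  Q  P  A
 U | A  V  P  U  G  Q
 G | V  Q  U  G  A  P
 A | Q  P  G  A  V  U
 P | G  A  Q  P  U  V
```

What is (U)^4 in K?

V

U^1 = U
U^2 = U ∘ U = P
U^3 = P ∘ U = Q
U^4 = Q ∘ U = V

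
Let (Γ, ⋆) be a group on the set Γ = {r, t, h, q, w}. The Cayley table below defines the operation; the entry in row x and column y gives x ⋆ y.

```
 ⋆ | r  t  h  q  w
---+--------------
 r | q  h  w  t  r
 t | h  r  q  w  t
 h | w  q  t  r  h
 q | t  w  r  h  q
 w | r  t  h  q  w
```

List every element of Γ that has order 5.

{h, q, r, t}

Identity is w. Compute the order of each non-identity element by repeated multiplication:
  r: r → q → t → h → w  (order 5)
  t: t → r → h → q → w  (order 5)
  h: h → t → q → r → w  (order 5)
  q: q → h → r → t → w  (order 5)
Elements of order 5: {h, q, r, t}.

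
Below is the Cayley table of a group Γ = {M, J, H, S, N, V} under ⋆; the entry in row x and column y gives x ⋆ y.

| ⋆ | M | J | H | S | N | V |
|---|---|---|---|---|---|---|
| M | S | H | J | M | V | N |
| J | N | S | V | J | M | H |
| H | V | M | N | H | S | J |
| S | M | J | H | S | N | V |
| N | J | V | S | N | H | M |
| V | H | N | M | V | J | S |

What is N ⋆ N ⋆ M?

N ⋆ N = H
H ⋆ M = V
(Structurally, Γ here is isomorphic to the symmetric group S_3.)

V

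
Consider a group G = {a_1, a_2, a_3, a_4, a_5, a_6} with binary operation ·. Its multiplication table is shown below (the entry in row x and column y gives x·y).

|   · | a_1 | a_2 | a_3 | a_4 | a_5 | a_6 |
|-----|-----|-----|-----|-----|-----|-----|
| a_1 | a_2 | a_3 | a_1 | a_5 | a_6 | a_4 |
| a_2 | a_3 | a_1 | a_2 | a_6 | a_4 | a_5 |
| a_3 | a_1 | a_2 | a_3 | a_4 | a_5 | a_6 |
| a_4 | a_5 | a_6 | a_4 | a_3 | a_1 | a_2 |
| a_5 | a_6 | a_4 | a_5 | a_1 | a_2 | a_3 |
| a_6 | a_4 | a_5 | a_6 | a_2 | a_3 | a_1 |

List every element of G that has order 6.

{a_5, a_6}

Identity is a_3. Compute the order of each non-identity element by repeated multiplication:
  a_1: a_1 → a_2 → a_3  (order 3)
  a_2: a_2 → a_1 → a_3  (order 3)
  a_4: a_4 → a_3  (order 2)
  a_5: a_5 → a_2 → a_4 → a_1 → a_6 → a_3  (order 6)
  a_6: a_6 → a_1 → a_4 → a_2 → a_5 → a_3  (order 6)
Elements of order 6: {a_5, a_6}.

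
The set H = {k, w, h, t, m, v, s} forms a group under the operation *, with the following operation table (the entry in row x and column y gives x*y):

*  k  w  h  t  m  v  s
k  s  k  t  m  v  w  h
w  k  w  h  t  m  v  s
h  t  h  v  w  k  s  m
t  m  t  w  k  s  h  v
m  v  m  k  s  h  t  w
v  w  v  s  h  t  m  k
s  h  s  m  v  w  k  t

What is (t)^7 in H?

t^1 = t
t^2 = t*t = k
t^3 = k*t = m
t^4 = m*t = s
t^5 = s*t = v
t^6 = v*t = h
t^7 = h*t = w

w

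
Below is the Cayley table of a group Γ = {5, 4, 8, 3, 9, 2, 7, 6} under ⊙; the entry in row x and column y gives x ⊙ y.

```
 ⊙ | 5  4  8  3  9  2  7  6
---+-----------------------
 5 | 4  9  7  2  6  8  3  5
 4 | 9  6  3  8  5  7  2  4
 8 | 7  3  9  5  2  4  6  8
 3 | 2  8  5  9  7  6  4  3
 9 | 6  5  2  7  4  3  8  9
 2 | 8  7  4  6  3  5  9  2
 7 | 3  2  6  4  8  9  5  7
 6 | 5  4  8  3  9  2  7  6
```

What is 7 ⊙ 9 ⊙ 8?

7 ⊙ 9 = 8
8 ⊙ 8 = 9
(Structurally, Γ here is isomorphic to the cyclic group Z_8.)

9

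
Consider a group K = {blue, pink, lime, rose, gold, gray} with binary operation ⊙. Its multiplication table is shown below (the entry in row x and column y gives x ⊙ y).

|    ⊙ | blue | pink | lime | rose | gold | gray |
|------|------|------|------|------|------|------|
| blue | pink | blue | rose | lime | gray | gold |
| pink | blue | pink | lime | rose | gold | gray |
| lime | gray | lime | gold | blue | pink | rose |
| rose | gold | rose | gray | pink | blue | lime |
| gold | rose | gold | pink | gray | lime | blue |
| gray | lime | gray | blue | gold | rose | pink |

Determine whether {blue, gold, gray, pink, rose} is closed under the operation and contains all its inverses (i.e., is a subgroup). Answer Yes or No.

No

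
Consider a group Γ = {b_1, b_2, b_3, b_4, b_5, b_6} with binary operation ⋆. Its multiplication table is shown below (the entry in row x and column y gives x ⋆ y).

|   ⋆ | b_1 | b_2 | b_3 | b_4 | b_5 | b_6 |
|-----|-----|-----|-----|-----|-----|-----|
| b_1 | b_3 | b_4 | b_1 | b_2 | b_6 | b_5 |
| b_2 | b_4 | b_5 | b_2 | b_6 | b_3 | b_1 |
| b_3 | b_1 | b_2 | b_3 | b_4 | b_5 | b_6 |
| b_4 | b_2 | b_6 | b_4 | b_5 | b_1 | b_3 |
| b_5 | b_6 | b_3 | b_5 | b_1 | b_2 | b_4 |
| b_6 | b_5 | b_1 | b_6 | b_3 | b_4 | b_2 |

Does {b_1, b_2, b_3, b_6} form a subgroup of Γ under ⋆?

b_6 ⋆ b_1 = b_5, which is not in {b_1, b_2, b_3, b_6}.
The subset is not closed under ⋆, so it is not a subgroup.

No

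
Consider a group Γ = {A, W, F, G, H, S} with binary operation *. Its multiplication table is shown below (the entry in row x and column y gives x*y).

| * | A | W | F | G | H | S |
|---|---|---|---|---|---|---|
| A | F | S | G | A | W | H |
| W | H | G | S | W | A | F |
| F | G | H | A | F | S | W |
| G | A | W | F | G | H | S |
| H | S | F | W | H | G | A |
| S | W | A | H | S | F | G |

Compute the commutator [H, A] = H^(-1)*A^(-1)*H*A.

F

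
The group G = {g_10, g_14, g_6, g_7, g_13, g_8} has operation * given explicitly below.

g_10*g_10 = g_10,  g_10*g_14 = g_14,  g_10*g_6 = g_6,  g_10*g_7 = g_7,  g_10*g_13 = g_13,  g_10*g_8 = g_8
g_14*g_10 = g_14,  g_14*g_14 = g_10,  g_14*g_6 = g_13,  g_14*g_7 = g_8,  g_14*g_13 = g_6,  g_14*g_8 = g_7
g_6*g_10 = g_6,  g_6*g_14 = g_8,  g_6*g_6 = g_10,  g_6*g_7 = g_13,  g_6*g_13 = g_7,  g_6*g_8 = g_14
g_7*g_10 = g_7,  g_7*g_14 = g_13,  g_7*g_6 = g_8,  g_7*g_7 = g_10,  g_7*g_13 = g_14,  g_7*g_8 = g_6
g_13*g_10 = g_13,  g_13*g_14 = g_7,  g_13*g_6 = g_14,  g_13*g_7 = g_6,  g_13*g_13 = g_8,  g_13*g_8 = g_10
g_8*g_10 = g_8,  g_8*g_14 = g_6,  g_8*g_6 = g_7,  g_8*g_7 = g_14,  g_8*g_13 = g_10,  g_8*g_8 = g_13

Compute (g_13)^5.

g_8

g_13^1 = g_13
g_13^2 = g_13 * g_13 = g_8
g_13^3 = g_8 * g_13 = g_10
g_13^4 = g_10 * g_13 = g_13
g_13^5 = g_13 * g_13 = g_8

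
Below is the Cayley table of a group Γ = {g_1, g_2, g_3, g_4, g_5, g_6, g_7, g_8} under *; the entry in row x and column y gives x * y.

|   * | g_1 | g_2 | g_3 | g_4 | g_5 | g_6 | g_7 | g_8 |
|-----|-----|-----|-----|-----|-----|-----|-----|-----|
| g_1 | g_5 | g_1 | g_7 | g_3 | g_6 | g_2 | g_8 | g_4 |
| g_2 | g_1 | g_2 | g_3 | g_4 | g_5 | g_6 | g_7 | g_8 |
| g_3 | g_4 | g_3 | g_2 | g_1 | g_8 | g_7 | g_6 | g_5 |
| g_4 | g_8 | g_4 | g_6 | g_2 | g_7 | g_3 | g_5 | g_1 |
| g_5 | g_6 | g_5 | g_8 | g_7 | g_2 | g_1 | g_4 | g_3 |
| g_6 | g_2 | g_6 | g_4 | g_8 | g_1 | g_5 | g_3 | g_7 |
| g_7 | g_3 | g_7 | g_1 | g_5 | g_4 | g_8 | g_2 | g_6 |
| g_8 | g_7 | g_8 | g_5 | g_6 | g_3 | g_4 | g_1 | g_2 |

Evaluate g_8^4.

g_2

g_8^1 = g_8
g_8^2 = g_8 * g_8 = g_2
g_8^3 = g_2 * g_8 = g_8
g_8^4 = g_8 * g_8 = g_2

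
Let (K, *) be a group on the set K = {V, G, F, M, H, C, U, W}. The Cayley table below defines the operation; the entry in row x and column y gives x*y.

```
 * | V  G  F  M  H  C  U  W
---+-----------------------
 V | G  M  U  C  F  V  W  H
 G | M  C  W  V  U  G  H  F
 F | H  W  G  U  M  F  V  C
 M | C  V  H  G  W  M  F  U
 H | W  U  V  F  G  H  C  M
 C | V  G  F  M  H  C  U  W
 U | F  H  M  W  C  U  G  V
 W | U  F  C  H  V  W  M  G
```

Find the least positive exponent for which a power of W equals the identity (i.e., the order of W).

4

The identity element is C (its row matches the header).
W^1 = W
W^2 = W*W = G
W^3 = G*W = F
W^4 = F*W = C
The first power of W equal to the identity is W^4, so ord(W) = 4.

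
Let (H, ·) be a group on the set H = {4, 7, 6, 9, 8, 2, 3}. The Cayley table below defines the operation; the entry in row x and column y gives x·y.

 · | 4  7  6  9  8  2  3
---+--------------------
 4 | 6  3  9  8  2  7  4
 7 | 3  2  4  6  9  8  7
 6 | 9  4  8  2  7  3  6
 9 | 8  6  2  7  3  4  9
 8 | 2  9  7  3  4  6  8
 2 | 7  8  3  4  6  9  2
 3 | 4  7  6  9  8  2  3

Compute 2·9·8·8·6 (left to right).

2·9 = 4
4·8 = 2
2·8 = 6
6·6 = 8

8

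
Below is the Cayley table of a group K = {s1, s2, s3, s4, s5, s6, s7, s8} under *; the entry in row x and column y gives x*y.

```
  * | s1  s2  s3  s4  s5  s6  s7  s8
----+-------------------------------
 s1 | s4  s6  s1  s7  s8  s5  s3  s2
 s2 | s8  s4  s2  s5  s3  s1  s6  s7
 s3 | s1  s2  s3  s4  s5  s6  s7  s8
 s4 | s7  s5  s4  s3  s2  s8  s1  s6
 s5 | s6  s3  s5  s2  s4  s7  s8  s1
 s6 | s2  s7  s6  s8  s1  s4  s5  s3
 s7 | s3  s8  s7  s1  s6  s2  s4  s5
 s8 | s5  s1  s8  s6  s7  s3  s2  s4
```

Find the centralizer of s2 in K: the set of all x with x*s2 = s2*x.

{s2, s3, s4, s5}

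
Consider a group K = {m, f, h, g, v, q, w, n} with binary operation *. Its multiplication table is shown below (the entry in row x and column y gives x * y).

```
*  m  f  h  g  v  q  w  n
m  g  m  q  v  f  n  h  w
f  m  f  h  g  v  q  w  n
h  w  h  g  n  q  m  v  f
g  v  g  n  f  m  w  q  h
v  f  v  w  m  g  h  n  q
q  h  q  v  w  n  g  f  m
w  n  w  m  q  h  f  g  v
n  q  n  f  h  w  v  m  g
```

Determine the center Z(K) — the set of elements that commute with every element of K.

{f, g}

An element z is central iff its row equals its column in the table.
For n: n * m = q ≠ w = m * n, so n ∉ Z.
Checking each element this way leaves Z(K) = {f, g}.
(Structurally, K here is isomorphic to the quaternion group Q_8.)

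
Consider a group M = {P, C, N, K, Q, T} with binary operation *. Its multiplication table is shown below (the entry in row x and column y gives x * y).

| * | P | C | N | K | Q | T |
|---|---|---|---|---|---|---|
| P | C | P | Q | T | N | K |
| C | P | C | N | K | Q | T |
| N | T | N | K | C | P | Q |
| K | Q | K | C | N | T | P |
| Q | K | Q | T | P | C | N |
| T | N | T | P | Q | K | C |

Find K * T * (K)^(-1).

Q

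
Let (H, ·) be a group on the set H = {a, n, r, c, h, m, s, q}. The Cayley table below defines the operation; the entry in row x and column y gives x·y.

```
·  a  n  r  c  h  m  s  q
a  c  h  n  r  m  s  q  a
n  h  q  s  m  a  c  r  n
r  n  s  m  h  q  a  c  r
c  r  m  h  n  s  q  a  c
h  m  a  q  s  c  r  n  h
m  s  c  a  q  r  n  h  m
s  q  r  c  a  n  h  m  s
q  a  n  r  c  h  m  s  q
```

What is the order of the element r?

8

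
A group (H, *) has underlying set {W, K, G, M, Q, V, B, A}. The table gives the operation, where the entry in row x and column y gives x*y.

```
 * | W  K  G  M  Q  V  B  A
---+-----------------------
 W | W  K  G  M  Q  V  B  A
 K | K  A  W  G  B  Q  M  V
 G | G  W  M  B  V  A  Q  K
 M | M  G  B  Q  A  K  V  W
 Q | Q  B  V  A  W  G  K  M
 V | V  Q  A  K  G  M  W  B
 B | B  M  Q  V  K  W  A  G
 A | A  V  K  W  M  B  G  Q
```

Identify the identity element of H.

The identity e satisfies e*x = x for all x, so its row in the table reproduces the column headers.
Row W reads: W, K, G, M, Q, V, B, A — exactly the header order. So W is the identity.

W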